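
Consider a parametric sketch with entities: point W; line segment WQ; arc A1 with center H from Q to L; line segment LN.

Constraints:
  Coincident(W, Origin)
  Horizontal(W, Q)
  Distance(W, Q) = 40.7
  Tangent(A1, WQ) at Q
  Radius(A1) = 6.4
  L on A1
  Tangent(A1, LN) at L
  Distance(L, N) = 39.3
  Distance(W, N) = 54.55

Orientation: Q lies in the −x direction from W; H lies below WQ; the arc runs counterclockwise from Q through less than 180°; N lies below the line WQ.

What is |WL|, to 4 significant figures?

47.42

Checks: |HL| = 6.400 ✓; ∠(HL, LN) = 90.00° ✓; |LN| = 39.30 ✓; |WN| = 54.55 ✓.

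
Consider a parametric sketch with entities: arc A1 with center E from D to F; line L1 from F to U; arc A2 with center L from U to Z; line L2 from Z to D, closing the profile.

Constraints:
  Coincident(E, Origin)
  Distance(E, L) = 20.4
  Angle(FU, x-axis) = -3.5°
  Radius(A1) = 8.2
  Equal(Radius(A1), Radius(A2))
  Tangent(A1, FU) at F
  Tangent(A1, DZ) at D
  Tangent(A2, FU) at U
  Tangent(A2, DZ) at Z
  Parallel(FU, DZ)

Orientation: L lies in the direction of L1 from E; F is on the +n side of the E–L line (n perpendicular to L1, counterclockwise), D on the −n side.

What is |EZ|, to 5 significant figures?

21.986

The slot axis is L1's direction at -3.5°, so u = (cos -3.5°, sin -3.5°) = (0.99813, -0.061049) and n = (−sin -3.5°, cos -3.5°) = (0.061049, 0.99813). E is at the origin and L lies 20.4 along u from E, so L = 20.4·u = (20.362, -1.2454). Tangency of A1 to both parallel lines with radius 8.2 puts F and D at E ± 8.2·n: F = (0.50060, 8.1847), D = (-0.50060, -8.1847). Equal radii place U and Z the same way about L: U = L + 8.2·n = (20.863, 6.9393), Z = L − 8.2·n = (19.861, -9.4301). Then |EZ| = |Z − E| = 21.986.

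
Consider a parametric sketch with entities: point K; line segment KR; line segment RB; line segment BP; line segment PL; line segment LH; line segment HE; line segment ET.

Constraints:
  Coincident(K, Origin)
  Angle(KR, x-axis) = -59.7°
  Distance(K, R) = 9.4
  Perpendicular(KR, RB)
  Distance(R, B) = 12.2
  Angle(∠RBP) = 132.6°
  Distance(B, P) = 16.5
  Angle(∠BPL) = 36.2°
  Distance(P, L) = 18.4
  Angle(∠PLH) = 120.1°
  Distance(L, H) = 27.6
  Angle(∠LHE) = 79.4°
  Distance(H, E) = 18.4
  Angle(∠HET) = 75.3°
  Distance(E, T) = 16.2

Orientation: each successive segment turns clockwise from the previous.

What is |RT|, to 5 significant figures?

13.421

K is at the origin; KR runs at -59.7° with length 9.4, so R = (4.7426, -8.1159). KR ⟂ RB, so RB runs at -149.70°; with |RB| = 12.2, B = (-5.7909, -14.271). ∠RBP = 132.6° gives BP at 162.90° from the x-axis; with |BP| = 16.5, P = (-21.561, -9.4195). ∠BPL = 36.2° gives PL at 19.100° from the x-axis; with |PL| = 18.4, L = (-4.1744, -3.3987). ∠PLH = 120.1° gives LH at -40.800° from the x-axis; with |LH| = 27.6, H = (16.719, -21.433). ∠LHE = 79.4° gives HE at -141.40° from the x-axis; with |HE| = 18.4, E = (2.3387, -32.912). ∠HET = 75.3° gives ET at 113.90° from the x-axis; with |ET| = 16.2, T = (-4.2246, -18.102). Then |RT| = |T − R| = 13.421.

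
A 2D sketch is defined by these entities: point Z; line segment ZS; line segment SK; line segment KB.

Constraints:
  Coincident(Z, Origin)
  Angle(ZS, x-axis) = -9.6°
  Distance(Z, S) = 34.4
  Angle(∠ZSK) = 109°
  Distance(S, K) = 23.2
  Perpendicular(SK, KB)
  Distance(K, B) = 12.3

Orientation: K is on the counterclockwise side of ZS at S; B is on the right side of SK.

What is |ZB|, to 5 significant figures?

56.504

Z is at the origin; ZS runs at -9.6° with length 34.4, so S = 34.4·(cos -9.6°, sin -9.6°) = (33.918, -5.7368). ∠ZSK = 109.0°, so SK runs at -9.6° + (180° − 109.0°) = 61.400° from the x-axis; with |SK| = 23.2, K = S + 23.2·(cos 61.400°, sin 61.400°) = (45.024, 14.632). SK ⟂ KB; with |KB| = 12.3 on the right of SK, B = K + 12.3·(0.87798, -0.47869) = (55.823, 8.7445). Then |ZB| = |B − Z| = 56.504.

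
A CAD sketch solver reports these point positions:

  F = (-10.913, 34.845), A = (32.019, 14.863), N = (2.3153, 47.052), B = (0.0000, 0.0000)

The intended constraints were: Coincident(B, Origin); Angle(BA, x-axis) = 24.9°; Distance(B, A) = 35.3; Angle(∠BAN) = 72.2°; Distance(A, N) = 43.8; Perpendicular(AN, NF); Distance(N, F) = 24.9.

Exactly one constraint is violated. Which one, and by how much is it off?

Distance(N, F) = 24.9 — off by 6.90.

B = (0.00, 0.00) ✓; BA at 24.90° ✓; |BA| = 35.30 ✓; ∠BAN = 72.20° ✓; |AN| = 43.80 ✓; ∠(AN, NF) = 90.00° ✓; |NF| = 18.00 ✗.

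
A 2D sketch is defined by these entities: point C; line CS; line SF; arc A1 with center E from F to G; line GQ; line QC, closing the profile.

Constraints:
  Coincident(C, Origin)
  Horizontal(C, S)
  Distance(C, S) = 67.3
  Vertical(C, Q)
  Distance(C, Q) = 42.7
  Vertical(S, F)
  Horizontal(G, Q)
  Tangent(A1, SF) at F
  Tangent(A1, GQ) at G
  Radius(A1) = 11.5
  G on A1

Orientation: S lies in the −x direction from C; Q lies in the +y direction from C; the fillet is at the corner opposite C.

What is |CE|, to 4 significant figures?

63.93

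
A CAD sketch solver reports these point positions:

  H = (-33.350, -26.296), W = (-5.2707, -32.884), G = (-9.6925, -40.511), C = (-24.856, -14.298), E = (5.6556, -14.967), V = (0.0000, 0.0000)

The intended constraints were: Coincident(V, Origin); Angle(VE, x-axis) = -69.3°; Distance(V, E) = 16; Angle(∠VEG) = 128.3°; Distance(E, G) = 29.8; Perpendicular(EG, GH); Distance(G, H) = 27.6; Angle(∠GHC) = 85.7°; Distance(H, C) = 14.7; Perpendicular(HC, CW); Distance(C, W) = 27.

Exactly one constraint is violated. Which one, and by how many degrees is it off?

Perpendicular(HC, CW) — off by 8.20°.

V = (0.00, 0.00) ✓; VE at -69.30° ✓; |VE| = 16.00 ✓; ∠VEG = 128.3° ✓; |EG| = 29.80 ✓; ∠(EG, GH) = 90.00° ✓; |GH| = 27.60 ✓; ∠GHC = 85.70° ✓; |HC| = 14.70 ✓; ∠(HC, CW) = 98.20° ✗; |CW| = 27.00 ✓.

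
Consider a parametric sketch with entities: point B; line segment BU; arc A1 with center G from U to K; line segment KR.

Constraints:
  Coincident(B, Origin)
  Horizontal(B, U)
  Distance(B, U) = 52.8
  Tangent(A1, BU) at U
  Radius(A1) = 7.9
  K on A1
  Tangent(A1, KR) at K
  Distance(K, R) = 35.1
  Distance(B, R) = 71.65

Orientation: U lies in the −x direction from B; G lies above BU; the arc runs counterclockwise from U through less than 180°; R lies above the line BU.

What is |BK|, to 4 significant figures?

46.53

Checks: |GU| = 7.900 ✓; |GK| = 7.900 ✓; ∠(GK, KR) = 90.00° ✓; |KR| = 35.10 ✓; |BR| = 71.65 ✓.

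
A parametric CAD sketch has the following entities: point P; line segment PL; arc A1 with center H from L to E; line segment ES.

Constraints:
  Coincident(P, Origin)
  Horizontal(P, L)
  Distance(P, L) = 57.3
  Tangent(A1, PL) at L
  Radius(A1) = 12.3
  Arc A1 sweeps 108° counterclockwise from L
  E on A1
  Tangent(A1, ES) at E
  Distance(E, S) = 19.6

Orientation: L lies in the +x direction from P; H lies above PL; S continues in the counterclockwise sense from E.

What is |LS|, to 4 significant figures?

35.20

P is at the origin; P and L share the same y with |PL| = 57.3 and L on the +x side, so L = (57.30, 0.000). A1 meets PL tangentially, so HL is at right angles to PL, so H = L + (0, 12.3) = (57.30, 12.30). On A1, L sits at bearing -90° from H; a 108° counterclockwise sweep puts E at bearing 18°, so E = H + 12.3·(cos 18°, sin 18°) = (69.00, 16.10). Tangency of A1 to ES means the radius HE is perpendicular to ES, so ES runs along (−sin 18°, cos 18°); with |ES| = 19.6, S = (62.94, 34.74). Then |LS| = |S − L| = 35.20.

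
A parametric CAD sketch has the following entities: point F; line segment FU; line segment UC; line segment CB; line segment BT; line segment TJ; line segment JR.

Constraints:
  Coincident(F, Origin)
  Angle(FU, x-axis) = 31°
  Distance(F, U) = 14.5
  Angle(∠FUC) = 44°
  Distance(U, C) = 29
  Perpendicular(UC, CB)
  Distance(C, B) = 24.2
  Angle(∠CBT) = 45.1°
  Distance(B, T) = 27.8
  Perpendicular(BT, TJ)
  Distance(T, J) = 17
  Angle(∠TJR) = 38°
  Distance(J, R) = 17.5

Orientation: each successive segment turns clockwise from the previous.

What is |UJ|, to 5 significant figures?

22.578

F is at the origin; FU runs at 31.0° with length 14.5, so U = (12.429, 7.4681). ∠FUC = 44.0° gives UC at -105.00° from the x-axis; with |UC| = 29.0, C = (4.9232, -20.544). UC ⟂ CB, so CB runs at 165.00°; with |CB| = 24.2, B = (-18.452, -14.280). ∠CBT = 45.1° gives BT at 30.100° from the x-axis; with |BT| = 27.8, T = (5.5990, -0.33838). The perpendicularity gives TJ at right angles to BT, so TJ runs at -59.900°; with |TJ| = 17.0, J = (14.125, -15.046). Then |UJ| = |J − U| = 22.578.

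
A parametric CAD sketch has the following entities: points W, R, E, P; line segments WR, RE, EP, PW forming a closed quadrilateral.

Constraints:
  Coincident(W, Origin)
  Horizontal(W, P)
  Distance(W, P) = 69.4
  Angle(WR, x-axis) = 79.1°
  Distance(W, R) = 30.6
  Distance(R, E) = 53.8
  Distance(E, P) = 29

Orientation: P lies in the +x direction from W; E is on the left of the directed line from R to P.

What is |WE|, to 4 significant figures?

65.46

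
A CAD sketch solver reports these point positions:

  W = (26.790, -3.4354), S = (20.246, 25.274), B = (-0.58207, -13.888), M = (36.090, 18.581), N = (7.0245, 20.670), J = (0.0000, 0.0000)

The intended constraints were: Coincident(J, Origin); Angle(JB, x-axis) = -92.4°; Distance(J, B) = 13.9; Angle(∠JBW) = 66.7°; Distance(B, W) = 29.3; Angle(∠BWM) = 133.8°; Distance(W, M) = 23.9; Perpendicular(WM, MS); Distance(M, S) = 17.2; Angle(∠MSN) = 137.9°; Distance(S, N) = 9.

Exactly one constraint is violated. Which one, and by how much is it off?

Distance(S, N) = 9 — off by 5.00.

J = (0.00, 0.00) ✓; JB at -92.40° ✓; |JB| = 13.90 ✓; ∠JBW = 66.70° ✓; |BW| = 29.30 ✓; ∠BWM = 133.8° ✓; |WM| = 23.90 ✓; ∠(WM, MS) = 90.00° ✓; |MS| = 17.20 ✓; ∠MSN = 137.9° ✓; |SN| = 14.00 ✗.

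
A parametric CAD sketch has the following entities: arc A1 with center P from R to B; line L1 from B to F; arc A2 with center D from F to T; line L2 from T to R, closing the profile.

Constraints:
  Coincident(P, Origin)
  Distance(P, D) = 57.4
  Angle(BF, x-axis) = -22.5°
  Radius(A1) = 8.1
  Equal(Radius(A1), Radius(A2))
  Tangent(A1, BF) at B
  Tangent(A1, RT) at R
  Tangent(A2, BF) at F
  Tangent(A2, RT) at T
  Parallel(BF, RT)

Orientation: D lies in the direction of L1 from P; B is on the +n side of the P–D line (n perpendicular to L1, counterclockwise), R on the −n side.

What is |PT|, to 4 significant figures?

57.97

The slot axis is L1's direction at -22.5°, so u = (cos -22.5°, sin -22.5°) = (0.9239, -0.3827) and n = (−sin -22.5°, cos -22.5°) = (0.3827, 0.9239). P is at the origin and D lies 57.4 along u from P, so D = 57.4·u = (53.03, -21.97). Tangency of A1 to both parallel lines with radius 8.1 puts B and R at P ± 8.1·n: B = (3.100, 7.483), R = (-3.100, -7.483). Equal radii place F and T the same way about D: F = D + 8.1·n = (56.13, -14.48), T = D − 8.1·n = (49.93, -29.45). Then |PT| = |T − P| = 57.97.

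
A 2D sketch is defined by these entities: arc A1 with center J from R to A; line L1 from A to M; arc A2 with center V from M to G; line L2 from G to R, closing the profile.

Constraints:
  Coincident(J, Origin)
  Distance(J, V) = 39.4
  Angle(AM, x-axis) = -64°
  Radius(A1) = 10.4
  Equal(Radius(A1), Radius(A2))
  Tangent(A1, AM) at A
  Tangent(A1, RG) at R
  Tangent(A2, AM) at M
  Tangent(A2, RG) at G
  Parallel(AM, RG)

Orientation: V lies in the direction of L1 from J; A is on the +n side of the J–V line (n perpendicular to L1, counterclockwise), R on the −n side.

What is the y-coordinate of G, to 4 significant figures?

-39.97

The slot axis is L1's direction at -64.0°, so u = (cos -64.0°, sin -64.0°) = (0.4384, -0.8988) and n = (−sin -64.0°, cos -64.0°) = (0.8988, 0.4384). J is at the origin and V lies 39.4 along u from J, so V = 39.4·u = (17.27, -35.41). Tangency of A1 to both parallel lines with radius 10.4 puts A and R at J ± 10.4·n: A = (9.347, 4.559), R = (-9.347, -4.559). Equal radii place M and G the same way about V: M = V + 10.4·n = (26.62, -30.85), G = V − 10.4·n = (7.924, -39.97). So G.y = -39.97.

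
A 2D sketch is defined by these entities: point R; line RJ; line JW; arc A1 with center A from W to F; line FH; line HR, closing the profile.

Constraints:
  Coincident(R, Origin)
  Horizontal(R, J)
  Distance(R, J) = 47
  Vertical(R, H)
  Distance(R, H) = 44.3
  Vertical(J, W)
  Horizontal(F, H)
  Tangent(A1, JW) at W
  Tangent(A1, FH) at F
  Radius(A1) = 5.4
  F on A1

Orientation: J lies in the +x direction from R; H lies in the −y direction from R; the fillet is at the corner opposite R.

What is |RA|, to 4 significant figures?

56.95

R is at the origin; R and J share the same y with |RJ| = 47.0 and J on the +x side, so J = (47.00, 0.000). R and H share the same x with |RH| = 44.3 and H on the −y side, so H = (0.000, -44.30). The virtual corner opposite R is at (47.00, -44.30). A1 meets JW tangentially, so AW is at right angles to JW and A1 meets FH tangentially, so AF is at right angles to FH, with radius 5.4, so the center A sits 5.4 in from both sides at A = (41.60, -38.90). Then |RA| = |A − R| = 56.95.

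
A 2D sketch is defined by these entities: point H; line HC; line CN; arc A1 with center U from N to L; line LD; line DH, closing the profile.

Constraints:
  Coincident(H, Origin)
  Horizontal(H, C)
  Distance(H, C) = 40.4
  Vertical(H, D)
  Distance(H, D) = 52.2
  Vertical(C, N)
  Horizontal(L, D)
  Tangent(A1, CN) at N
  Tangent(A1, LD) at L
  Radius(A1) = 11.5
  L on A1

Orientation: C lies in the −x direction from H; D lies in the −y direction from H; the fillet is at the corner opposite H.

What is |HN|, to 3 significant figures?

57.3

H is at the origin; H and C share the same y with |HC| = 40.4 and C on the −x side, so C = (-40.4, 0.00). H and D share the same x with |HD| = 52.2 and D on the −y side, so D = (0.00, -52.2). The virtual corner opposite H is at (-40.4, -52.2). Tangency of A1 to CN means the radius UN is perpendicular to CN and the tangent condition forces UL to be normal to LD, with radius 11.5, so the center U sits 11.5 in from both sides at U = (-28.9, -40.7). That places the tangent points at N = (-40.4, -40.7) on CN and L = (-28.9, -52.2) on LD. Then |HN| = |N − H| = 57.3.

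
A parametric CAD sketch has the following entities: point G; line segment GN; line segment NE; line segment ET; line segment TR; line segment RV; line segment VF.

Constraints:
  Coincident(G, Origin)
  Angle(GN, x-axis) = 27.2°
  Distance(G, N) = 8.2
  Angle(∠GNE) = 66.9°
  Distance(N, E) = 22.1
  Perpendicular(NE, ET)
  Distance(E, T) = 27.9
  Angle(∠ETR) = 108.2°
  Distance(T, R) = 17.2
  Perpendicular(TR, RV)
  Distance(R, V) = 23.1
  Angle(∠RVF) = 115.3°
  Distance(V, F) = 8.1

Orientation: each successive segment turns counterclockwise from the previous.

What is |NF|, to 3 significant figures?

7.25

The perpendicularity gives RV at right angles to TR, so RV runs at 32.1°; with |RV| = 23.1, V = (1.18, -5.90). ∠RVF = 115.3° gives VF at 96.8° from the x-axis; with |VF| = 8.1, F = (0.217, 2.15). Then |NF| = |F − N| = 7.25.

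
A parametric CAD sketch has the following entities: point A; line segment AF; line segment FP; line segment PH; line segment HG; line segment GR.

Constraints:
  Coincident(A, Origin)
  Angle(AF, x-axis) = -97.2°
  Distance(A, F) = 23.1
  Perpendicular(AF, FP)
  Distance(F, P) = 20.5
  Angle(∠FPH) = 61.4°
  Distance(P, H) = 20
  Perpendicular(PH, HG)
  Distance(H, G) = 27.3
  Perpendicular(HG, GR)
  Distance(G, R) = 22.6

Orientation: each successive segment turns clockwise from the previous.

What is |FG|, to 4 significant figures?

13.79

A is at the origin; AF runs at -97.2° with length 23.1, so F = (-2.895, -22.92). AF is perpendicular to FP, so FP runs at 172.8°; with |FP| = 20.5, P = (-23.23, -20.35). ∠FPH = 61.4° gives PH at 54.20° from the x-axis; with |PH| = 20.0, H = (-11.53, -4.127). PH ⟂ HG, so HG runs at -35.80°; with |HG| = 27.3, G = (10.61, -20.10). Then |FG| = |G − F| = 13.79.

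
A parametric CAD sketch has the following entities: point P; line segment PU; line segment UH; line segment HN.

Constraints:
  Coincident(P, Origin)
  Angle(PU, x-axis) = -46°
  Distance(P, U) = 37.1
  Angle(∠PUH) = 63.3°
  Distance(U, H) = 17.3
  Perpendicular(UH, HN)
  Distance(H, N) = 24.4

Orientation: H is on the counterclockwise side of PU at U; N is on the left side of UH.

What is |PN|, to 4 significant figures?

8.767

P is at the origin; PU runs at -46.0° with length 37.1, so U = 37.1·(cos -46.0°, sin -46.0°) = (25.77, -26.69). ∠PUH = 63.3°, so UH runs at -46.0° + (180° − 63.3°) = 70.70° from the x-axis; with |UH| = 17.3, H = U + 17.3·(cos 70.70°, sin 70.70°) = (31.49, -10.36). UH ⟂ HN; with |HN| = 24.4 on the left of UH, N = H + 24.4·(-0.9438, 0.3305) = (8.461, -2.295). Then |PN| = |N − P| = 8.767.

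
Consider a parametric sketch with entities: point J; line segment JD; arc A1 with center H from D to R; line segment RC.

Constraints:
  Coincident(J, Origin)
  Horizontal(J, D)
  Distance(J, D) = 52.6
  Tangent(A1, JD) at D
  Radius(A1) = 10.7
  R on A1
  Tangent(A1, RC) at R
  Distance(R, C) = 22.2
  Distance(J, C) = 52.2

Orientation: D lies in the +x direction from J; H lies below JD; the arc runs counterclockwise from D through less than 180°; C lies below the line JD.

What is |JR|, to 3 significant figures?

43.1

J is at the origin; J and D share the same y with |JD| = 52.6 and D on the +x side, so D = (52.6, 0.00). Tangency of A1 to JD means the radius HD is perpendicular to JD, so H = D + (0, -10.7) = (52.6, -10.7). Since HR ⟂ RC (tangency), |HC| = √(10.7² + 22.2²) = 24.6 regardless of where R sits on A1. So C lies on both circle(J, 52.2) and circle(H, 24.6); the below-JD intersection is C = (40.9, -32.4). R is the foot of the tangent from C: R = (41.9, -10.2).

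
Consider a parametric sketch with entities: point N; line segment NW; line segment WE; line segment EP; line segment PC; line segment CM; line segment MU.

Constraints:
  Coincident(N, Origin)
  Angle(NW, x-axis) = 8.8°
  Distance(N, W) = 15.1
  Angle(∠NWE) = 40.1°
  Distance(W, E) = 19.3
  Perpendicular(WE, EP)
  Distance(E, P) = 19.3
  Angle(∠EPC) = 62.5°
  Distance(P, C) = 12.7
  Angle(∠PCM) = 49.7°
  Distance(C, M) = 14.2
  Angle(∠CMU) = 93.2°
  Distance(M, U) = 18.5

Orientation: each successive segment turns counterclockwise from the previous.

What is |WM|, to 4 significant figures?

22.67

N is at the origin; NW runs at 8.8° with length 15.1, so W = (14.92, 2.310). ∠NWE = 40.1° gives WE at 148.7° from the x-axis; with |WE| = 19.3, E = (-1.569, 12.34). WE is perpendicular to EP, so EP runs at -121.3°; with |EP| = 19.3, P = (-11.60, -4.154). ∠EPC = 62.5° gives PC at -3.800° from the x-axis; with |PC| = 12.7, C = (1.077, -4.996). ∠PCM = 49.7° gives CM at 126.5° from the x-axis; with |CM| = 14.2, M = (-7.370, 6.419). Then |WM| = |M − W| = 22.67.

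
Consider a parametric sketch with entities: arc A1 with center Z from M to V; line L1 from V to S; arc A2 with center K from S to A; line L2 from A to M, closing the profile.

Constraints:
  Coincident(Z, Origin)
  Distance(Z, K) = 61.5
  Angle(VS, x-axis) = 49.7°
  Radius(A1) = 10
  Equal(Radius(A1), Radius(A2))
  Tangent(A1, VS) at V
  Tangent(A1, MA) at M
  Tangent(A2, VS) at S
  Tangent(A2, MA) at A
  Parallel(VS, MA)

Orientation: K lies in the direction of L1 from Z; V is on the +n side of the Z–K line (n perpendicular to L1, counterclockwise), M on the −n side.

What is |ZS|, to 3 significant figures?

62.3

The slot axis is L1's direction at 49.7°, so u = (cos 49.7°, sin 49.7°) = (0.647, 0.763) and n = (−sin 49.7°, cos 49.7°) = (-0.763, 0.647). Z is at the origin and K lies 61.5 along u from Z, so K = 61.5·u = (39.8, 46.9). Tangency of A1 to both parallel lines with radius 10.0 puts V and M at Z ± 10.0·n: V = (-7.63, 6.47), M = (7.63, -6.47). Equal radii place S and A the same way about K: S = K + 10.0·n = (32.2, 53.4), A = K − 10.0·n = (47.4, 40.4). Then |ZS| = |S − Z| = 62.3.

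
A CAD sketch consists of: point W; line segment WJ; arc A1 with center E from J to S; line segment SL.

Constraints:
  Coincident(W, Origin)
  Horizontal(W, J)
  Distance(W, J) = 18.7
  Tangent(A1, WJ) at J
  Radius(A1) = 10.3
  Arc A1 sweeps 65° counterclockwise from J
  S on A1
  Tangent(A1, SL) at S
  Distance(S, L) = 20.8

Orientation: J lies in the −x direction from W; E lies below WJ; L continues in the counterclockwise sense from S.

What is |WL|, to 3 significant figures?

44.4

W is at the origin; WJ is horizontal with |WJ| = 18.7 and J on the −x side, so J = (-18.7, 0.00). A1 meets WJ tangentially, so EJ is at right angles to WJ, so E = J + (0, -10.3) = (-18.7, -10.3). On A1, J sits at bearing 90° from E; a 65° counterclockwise sweep puts S at bearing 155°, so S = E + 10.3·(cos 155°, sin 155°) = (-28.0, -5.95). Tangency of A1 to SL means the radius ES is perpendicular to SL, so SL runs along (−sin 155°, cos 155°); with |SL| = 20.8, L = (-36.8, -24.8). Then |WL| = |L − W| = 44.4.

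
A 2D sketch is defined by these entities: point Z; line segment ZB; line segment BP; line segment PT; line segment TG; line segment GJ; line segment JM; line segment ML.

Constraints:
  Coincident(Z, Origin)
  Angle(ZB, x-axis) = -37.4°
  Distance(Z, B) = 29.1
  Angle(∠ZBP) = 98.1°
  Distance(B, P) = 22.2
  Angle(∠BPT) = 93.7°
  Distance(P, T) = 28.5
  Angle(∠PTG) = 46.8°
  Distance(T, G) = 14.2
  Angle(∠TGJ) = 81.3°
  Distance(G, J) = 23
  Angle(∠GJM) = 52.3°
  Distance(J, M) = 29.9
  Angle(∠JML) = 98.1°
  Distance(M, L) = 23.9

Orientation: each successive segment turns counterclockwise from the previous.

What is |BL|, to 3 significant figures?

40.0

∠GJM = 52.3° gives JM at 130° from the x-axis; with |JM| = 29.9, M = (22.4, 29.2). ∠JML = 98.1° gives ML at -148° from the x-axis; with |ML| = 23.9, L = (2.24, 16.4). Then |BL| = |L − B| = 40.0.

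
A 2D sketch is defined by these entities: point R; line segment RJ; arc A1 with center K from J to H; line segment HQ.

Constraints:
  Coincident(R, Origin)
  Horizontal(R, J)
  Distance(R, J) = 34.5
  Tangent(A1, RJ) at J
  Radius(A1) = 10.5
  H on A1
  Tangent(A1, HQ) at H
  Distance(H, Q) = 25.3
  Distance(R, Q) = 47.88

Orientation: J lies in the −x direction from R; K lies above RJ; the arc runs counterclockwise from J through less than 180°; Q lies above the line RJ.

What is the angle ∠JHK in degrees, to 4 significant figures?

38.68°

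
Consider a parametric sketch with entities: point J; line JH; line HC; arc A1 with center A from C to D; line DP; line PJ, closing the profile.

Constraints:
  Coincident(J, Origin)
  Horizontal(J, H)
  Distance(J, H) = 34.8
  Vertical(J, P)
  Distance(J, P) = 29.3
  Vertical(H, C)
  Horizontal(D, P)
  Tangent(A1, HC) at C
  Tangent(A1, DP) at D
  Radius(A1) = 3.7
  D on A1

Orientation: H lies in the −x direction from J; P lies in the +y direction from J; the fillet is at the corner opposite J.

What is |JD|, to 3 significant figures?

42.7

J is at the origin; JH is horizontal with |JH| = 34.8 and H on the −x side, so H = (-34.8, 0.00). JP is vertical with |JP| = 29.3 and P on the +y side, so P = (0.00, 29.3). The virtual corner opposite J is at (-34.8, 29.3). A1 meets HC tangentially, so AC is at right angles to HC and tangency of A1 to DP means the radius AD is perpendicular to DP, with radius 3.7, so the center A sits 3.7 in from both sides at A = (-31.1, 25.6). That places the tangent points at C = (-34.8, 25.6) on HC and D = (-31.1, 29.3) on DP. Then |JD| = |D − J| = 42.7.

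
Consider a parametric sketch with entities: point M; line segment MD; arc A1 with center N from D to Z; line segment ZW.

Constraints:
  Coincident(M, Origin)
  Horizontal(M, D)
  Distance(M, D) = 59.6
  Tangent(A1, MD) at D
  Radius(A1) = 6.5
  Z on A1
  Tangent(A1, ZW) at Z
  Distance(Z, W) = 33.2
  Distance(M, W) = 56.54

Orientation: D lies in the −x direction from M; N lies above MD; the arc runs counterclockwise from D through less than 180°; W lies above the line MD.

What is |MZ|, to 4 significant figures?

53.59

M is at the origin; M and D share the same y with |MD| = 59.6 and D on the −x side, so D = (-59.60, 0.000). A1 meets MD tangentially, so ND is at right angles to MD, so N = D + (0, 6.5) = (-59.60, 6.500). Since NZ ⟂ ZW (tangency), |NW| = √(6.5² + 33.2²) = 33.83 regardless of where Z sits on A1. So W lies on both circle(M, 56.54) and circle(N, 33.83); the above-MD intersection is W = (-43.42, 36.21). Z is the foot of the tangent from W: Z = (-53.40, 4.546).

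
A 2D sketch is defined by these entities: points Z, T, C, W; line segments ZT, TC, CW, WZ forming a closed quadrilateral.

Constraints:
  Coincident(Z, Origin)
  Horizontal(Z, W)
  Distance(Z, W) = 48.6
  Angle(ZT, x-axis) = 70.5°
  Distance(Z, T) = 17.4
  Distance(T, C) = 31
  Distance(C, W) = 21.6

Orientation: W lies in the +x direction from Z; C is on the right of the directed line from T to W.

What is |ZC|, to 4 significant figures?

28.27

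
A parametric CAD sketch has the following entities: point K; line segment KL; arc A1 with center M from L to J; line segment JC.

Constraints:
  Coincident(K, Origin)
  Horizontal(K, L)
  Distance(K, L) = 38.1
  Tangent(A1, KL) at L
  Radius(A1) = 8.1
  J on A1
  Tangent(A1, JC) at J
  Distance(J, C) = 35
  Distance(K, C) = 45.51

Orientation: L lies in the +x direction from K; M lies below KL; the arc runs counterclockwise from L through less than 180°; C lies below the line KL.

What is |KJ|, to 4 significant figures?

30.86

Checks: K = (0.00, 0.00) ✓; |MJ| = 8.100 ✓; ∠(MJ, JC) = 90.00° ✓; |JC| = 35.00 ✓; |KC| = 45.51 ✓.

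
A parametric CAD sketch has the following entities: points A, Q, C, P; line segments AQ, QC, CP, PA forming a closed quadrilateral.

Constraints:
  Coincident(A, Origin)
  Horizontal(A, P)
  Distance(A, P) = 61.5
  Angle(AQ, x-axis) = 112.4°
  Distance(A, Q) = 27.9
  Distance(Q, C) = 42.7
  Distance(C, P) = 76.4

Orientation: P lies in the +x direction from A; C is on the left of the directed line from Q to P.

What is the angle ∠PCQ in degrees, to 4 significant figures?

74.06°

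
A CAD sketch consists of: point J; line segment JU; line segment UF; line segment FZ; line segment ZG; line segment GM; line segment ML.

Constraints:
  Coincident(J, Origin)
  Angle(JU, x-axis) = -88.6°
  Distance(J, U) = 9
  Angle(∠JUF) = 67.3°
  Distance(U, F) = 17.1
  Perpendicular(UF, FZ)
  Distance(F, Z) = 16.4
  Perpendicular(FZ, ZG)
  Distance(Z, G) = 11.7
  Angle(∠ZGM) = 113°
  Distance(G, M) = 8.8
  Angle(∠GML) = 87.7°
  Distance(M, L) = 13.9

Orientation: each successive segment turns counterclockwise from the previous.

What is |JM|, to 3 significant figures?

1.51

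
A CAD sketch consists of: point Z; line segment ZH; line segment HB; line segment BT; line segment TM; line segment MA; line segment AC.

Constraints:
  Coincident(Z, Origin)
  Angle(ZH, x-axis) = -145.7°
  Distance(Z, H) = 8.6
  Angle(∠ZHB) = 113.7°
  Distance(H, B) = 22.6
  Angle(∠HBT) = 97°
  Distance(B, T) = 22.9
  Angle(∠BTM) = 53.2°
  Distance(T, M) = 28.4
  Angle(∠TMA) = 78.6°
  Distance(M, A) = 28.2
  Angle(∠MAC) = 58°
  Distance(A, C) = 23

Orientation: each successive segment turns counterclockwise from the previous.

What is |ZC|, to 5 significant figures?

29.466

∠TMA = 78.6° gives MA at -128.20° from the x-axis; with |MA| = 28.2, A = (-15.938, -26.156). ∠MAC = 58.0° gives AC at -6.2000° from the x-axis; with |AC| = 23.0, C = (6.9274, -28.640). Then |ZC| = |C − Z| = 29.466.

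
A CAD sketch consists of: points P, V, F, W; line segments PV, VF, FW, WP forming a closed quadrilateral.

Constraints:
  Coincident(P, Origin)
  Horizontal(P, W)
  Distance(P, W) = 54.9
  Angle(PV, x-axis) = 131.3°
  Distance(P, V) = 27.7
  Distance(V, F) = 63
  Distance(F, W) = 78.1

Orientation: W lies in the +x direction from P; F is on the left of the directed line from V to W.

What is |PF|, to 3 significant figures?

73.3

Checks: |VF| = 63.00 ✓; |FW| = 78.10 ✓.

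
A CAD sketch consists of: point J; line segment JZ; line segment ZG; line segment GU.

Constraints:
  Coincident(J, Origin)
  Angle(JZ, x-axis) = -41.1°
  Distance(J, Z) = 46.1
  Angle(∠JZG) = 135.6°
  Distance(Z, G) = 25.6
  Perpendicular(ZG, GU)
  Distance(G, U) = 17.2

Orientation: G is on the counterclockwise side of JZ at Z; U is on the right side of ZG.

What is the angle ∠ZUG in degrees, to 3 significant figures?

56.1°

J is at the origin; JZ runs at -41.1° with length 46.1, so Z = 46.1·(cos -41.1°, sin -41.1°) = (34.7, -30.3). ∠JZG = 135.6°, so ZG runs at -41.1° + (180° − 135.6°) = 3.30° from the x-axis; with |ZG| = 25.6, G = Z + 25.6·(cos 3.30°, sin 3.30°) = (60.3, -28.8). ZG is perpendicular to GU; with |GU| = 17.2 on the right of ZG, U = G + 17.2·(0.0576, -0.998) = (61.3, -46.0). Then cos ∠ZUG = UZ·UG / (|UZ||UG|), giving 56.1°.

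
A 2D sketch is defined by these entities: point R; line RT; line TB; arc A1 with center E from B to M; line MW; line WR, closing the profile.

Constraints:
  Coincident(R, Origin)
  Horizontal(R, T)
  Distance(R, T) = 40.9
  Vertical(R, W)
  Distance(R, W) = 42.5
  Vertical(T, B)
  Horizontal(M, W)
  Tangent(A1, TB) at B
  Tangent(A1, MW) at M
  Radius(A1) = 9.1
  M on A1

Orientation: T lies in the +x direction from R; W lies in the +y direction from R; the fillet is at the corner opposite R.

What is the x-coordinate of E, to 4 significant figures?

31.80

RW is vertical with |RW| = 42.5 and W on the +y side, so W = (0.000, 42.50). The virtual corner opposite R is at (40.90, 42.50). A1 meets TB tangentially, so EB is at right angles to TB and A1 meets MW tangentially, so EM is at right angles to MW, with radius 9.1, so the center E sits 9.1 in from both sides at E = (31.80, 33.40). So E.x = 31.80.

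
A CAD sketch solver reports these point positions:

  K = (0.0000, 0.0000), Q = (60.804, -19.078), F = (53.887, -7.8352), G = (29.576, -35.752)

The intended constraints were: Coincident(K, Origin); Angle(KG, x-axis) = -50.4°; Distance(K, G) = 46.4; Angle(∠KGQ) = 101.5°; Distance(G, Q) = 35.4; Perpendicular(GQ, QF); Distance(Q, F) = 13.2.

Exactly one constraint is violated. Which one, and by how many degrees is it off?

Perpendicular(GQ, QF) — off by 3.50°.

K = (0.00, 0.00) ✓; KG at -50.40° ✓; |KG| = 46.40 ✓; ∠KGQ = 101.5° ✓; |GQ| = 35.40 ✓; ∠(GQ, QF) = 93.50° ✗; |QF| = 13.20 ✓.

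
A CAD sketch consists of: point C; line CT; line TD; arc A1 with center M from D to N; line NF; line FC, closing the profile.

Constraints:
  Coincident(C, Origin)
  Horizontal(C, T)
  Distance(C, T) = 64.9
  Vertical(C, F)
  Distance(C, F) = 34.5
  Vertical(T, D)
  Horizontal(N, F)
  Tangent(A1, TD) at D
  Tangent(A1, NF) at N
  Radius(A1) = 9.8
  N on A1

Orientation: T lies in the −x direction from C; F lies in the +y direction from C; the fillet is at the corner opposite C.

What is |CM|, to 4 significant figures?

60.38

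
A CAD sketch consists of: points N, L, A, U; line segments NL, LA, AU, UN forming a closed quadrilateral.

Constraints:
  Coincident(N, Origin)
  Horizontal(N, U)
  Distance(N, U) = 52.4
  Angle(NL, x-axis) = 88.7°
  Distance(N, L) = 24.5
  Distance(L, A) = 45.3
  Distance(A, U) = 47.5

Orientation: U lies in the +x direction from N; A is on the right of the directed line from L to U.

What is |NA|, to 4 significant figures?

22.01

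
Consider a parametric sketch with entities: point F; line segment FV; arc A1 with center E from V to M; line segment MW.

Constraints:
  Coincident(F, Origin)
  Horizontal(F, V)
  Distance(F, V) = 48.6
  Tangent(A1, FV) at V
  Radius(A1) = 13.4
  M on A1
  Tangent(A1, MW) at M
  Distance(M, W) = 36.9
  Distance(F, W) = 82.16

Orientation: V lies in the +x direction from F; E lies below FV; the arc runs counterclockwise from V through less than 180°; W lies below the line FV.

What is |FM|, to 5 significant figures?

45.756

F is at the origin; F and V share the same y with |FV| = 48.6 and V on the +x side, so V = (48.600, 0.0000). Since A1 is tangent to FV there, EV ⟂ FV, so E = V + (0, -13.4) = (48.600, -13.400). Since EM ⟂ MW (tangency), |EW| = √(13.4² + 36.9²) = 39.258 regardless of where M sits on A1. So W lies on both circle(F, 82.16) and circle(E, 39.258); the below-FV intersection is W = (66.396, -48.392). M is the foot of the tangent from W: M = (39.447, -23.187).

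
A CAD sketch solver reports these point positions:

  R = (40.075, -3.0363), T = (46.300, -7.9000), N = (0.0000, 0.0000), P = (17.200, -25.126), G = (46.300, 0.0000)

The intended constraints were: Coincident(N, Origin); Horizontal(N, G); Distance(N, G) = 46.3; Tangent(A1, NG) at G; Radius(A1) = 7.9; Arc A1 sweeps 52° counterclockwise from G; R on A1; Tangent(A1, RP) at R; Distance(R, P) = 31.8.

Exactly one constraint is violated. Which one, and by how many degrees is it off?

Tangent(A1, RP) at R — off by 8.00°.

N = (0.00, 0.00) ✓; N.y = 0.00, G.y = 0.00 ✓; |NG| = 46.30 ✓; ∠(TG, GN) = 90.00° ✓; |TG| = 7.900 ✓; bearing(T→R) − bearing(T→G) = 52.00° ✓; |TR| = 7.900 ✓; ∠(TR, RP) = 98.00° ✗; |RP| = 31.80 ✓.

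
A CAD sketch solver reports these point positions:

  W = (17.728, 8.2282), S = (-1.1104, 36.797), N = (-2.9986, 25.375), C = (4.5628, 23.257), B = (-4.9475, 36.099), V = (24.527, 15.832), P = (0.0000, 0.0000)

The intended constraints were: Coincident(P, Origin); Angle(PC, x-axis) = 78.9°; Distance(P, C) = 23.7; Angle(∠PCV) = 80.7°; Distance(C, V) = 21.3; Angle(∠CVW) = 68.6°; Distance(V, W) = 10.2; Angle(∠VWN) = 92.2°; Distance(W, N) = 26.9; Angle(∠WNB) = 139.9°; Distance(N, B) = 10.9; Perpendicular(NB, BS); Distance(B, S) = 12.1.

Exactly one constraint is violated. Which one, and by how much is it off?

Distance(B, S) = 12.1 — off by 8.20.

P = (0.00, 0.00) ✓; PC at 78.90° ✓; |PC| = 23.70 ✓; ∠PCV = 80.70° ✓; |CV| = 21.30 ✓; ∠CVW = 68.60° ✓; |VW| = 10.20 ✓; ∠VWN = 92.20° ✓; |WN| = 26.90 ✓; ∠WNB = 139.9° ✓; |NB| = 10.90 ✓; ∠(NB, BS) = 89.99° ✓; |BS| = 3.900 ✗.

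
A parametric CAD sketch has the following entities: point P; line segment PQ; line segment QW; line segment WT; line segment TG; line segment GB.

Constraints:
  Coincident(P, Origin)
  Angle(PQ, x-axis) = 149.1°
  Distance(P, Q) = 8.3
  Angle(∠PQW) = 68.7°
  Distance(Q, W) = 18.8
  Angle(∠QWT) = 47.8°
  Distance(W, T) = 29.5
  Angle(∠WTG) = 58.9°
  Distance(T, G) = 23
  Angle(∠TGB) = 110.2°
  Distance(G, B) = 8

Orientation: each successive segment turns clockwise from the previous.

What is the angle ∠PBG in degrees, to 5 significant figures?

71.555°

∠WTG = 58.9° gives TG at 144.50° from the x-axis; with |TG| = 23.0, G = (-13.255, -0.27184). ∠TGB = 110.2° gives GB at 74.700° from the x-axis; with |GB| = 8.0, B = (-11.144, 7.4446). Then cos ∠PBG = BP·BG / (|BP||BG|), giving 71.555°.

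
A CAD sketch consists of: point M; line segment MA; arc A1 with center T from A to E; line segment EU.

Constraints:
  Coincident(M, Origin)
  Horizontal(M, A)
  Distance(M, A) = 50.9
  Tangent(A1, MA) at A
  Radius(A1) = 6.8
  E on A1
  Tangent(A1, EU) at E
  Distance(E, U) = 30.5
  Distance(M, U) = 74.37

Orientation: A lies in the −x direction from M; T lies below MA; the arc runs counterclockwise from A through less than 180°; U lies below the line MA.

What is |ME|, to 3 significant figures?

57.6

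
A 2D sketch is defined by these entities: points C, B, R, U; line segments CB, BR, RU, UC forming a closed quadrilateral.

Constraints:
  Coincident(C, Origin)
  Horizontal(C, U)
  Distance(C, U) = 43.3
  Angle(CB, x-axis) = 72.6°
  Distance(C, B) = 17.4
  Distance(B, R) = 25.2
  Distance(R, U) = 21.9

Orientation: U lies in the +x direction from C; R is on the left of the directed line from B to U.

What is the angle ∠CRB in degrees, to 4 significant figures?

27.75°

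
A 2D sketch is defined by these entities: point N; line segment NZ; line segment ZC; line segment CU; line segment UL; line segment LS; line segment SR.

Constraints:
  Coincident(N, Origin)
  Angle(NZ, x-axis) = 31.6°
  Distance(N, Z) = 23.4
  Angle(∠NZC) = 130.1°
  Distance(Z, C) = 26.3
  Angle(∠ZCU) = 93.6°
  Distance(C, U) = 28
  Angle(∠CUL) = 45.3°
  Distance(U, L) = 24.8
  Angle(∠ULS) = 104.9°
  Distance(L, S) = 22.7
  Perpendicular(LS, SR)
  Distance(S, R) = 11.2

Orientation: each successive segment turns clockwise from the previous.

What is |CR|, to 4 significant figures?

4.916

∠ULS = 104.9° gives LS at 45.50° from the x-axis; with |LS| = 22.7, S = (41.08, 14.46). The perpendicularity gives SR at right angles to LS, so SR runs at -44.50°; with |SR| = 11.2, R = (49.07, 6.607). Then |CR| = |R − C| = 4.916.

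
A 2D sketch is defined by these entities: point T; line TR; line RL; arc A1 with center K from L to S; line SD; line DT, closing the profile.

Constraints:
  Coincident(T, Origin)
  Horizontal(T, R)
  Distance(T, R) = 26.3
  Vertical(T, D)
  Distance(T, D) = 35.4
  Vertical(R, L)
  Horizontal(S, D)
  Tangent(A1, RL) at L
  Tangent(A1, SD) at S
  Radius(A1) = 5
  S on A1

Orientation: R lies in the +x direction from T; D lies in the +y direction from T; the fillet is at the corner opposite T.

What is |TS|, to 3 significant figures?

41.3

T is at the origin; TR is horizontal with |TR| = 26.3 and R on the +x side, so R = (26.3, 0.00). TD is vertical with |TD| = 35.4 and D on the +y side, so D = (0.00, 35.4). The virtual corner opposite T is at (26.3, 35.4). The tangent condition forces KL to be normal to RL and A1 meets SD tangentially, so KS is at right angles to SD, with radius 5.0, so the center K sits 5.0 in from both sides at K = (21.3, 30.4). That places the tangent points at L = (26.3, 30.4) on RL and S = (21.3, 35.4) on SD. Then |TS| = |S − T| = 41.3.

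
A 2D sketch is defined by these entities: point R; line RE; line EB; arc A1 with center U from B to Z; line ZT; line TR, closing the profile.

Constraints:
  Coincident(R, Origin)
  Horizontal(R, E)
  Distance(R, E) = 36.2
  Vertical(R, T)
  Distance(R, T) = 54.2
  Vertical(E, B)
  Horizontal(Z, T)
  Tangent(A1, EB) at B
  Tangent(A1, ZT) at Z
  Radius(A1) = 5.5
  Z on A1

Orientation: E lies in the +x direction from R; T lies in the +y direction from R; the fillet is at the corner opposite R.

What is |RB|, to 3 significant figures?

60.7

R is at the origin; RE is horizontal with |RE| = 36.2 and E on the +x side, so E = (36.2, 0.00). RT is vertical with |RT| = 54.2 and T on the +y side, so T = (0.00, 54.2). The virtual corner opposite R is at (36.2, 54.2). Tangency of A1 to EB means the radius UB is perpendicular to EB and since A1 is tangent to ZT there, UZ ⟂ ZT, with radius 5.5, so the center U sits 5.5 in from both sides at U = (30.7, 48.7). That places the tangent points at B = (36.2, 48.7) on EB and Z = (30.7, 54.2) on ZT. Then |RB| = |B − R| = 60.7.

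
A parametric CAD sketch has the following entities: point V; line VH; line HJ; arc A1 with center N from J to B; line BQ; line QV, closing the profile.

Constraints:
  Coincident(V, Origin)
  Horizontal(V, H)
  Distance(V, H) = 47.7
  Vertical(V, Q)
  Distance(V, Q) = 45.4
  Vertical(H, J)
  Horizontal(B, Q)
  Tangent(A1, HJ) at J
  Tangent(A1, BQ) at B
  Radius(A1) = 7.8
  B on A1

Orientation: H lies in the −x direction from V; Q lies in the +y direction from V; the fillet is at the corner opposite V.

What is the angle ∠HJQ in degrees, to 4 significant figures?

99.29°

V is at the origin; VH is horizontal with |VH| = 47.7 and H on the −x side, so H = (-47.70, 0.000). V and Q share the same x with |VQ| = 45.4 and Q on the +y side, so Q = (0.000, 45.40). The virtual corner opposite V is at (-47.70, 45.40). The tangent condition forces NJ to be normal to HJ and the tangent condition forces NB to be normal to BQ, with radius 7.8, so the center N sits 7.8 in from both sides at N = (-39.90, 37.60). That places the tangent points at J = (-47.70, 37.60) on HJ and B = (-39.90, 45.40) on BQ. Then cos ∠HJQ = JH·JQ / (|JH||JQ|), giving 99.29°.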